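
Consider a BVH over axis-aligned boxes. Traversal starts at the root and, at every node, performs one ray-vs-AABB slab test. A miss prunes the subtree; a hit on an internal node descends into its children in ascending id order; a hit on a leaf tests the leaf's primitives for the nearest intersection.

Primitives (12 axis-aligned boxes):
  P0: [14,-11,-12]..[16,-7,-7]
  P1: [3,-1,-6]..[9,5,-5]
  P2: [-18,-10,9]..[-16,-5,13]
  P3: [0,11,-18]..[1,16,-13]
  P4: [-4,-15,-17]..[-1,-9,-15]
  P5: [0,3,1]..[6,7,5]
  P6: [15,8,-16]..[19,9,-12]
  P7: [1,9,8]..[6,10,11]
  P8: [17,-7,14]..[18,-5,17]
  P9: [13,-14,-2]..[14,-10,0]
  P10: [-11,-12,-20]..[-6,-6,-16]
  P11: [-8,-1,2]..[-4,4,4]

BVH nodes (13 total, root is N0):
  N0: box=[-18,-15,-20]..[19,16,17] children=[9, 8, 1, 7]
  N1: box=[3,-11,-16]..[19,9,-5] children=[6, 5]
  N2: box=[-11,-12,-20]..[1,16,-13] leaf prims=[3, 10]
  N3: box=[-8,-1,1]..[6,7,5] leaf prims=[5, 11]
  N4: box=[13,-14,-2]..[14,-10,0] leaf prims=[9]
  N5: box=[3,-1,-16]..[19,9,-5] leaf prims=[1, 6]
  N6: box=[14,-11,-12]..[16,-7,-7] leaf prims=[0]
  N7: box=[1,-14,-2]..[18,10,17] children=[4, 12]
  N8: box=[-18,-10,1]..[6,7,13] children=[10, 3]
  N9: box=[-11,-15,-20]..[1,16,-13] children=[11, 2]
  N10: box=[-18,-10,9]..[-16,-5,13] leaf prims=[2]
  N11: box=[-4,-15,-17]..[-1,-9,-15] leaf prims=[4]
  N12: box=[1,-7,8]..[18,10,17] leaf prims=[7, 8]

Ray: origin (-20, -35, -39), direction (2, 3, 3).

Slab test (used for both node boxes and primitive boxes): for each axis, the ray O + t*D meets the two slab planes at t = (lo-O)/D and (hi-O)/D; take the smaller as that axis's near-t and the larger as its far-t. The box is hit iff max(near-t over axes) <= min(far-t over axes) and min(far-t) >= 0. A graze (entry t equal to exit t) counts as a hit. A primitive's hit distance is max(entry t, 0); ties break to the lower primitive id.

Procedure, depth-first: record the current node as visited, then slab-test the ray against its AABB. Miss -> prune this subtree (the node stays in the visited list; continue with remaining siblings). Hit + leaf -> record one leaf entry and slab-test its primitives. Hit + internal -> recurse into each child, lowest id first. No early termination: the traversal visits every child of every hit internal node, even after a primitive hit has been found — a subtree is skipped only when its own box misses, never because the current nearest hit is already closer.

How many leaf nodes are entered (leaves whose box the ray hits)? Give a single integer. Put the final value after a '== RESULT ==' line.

Walk:
N0 x:[1,39/2] y:[20/3,17] z:[19/3,56/3] -> hit [20/3,17], descend [1, 7, 8, 9]
  N1 x:[23/2,39/2] y:[8,44/3] z:[23/3,34/3] -> miss, prune
  N7 x:[21/2,19] y:[7,15] z:[37/3,56/3] -> hit [37/3,15], descend [4, 12]
    N4 x:[33/2,17] y:[7,25/3] z:[37/3,13] -> miss, prune
    N12 x:[21/2,19] y:[28/3,15] z:[47/3,56/3] -> miss, prune
  N8 x:[1,13] y:[25/3,14] z:[40/3,52/3] -> miss, prune
  N9 x:[9/2,21/2] y:[20/3,17] z:[19/3,26/3] -> hit [20/3,26/3], descend [2, 11]
    N2 x:[9/2,21/2] y:[23/3,17] z:[19/3,26/3] -> hit [23/3,26/3] leaf, test {P3(miss), P10(miss)}
    N11 x:[8,19/2] y:[20/3,26/3] z:[22/3,8] -> hit [8,8] leaf, test {P4@t=8}

Summary -> nodes [0, 1, 7, 4, 12, 8, 9, 2, 11]; box-tests=9; leaf-entries=2; first=P4

== RESULT ==
2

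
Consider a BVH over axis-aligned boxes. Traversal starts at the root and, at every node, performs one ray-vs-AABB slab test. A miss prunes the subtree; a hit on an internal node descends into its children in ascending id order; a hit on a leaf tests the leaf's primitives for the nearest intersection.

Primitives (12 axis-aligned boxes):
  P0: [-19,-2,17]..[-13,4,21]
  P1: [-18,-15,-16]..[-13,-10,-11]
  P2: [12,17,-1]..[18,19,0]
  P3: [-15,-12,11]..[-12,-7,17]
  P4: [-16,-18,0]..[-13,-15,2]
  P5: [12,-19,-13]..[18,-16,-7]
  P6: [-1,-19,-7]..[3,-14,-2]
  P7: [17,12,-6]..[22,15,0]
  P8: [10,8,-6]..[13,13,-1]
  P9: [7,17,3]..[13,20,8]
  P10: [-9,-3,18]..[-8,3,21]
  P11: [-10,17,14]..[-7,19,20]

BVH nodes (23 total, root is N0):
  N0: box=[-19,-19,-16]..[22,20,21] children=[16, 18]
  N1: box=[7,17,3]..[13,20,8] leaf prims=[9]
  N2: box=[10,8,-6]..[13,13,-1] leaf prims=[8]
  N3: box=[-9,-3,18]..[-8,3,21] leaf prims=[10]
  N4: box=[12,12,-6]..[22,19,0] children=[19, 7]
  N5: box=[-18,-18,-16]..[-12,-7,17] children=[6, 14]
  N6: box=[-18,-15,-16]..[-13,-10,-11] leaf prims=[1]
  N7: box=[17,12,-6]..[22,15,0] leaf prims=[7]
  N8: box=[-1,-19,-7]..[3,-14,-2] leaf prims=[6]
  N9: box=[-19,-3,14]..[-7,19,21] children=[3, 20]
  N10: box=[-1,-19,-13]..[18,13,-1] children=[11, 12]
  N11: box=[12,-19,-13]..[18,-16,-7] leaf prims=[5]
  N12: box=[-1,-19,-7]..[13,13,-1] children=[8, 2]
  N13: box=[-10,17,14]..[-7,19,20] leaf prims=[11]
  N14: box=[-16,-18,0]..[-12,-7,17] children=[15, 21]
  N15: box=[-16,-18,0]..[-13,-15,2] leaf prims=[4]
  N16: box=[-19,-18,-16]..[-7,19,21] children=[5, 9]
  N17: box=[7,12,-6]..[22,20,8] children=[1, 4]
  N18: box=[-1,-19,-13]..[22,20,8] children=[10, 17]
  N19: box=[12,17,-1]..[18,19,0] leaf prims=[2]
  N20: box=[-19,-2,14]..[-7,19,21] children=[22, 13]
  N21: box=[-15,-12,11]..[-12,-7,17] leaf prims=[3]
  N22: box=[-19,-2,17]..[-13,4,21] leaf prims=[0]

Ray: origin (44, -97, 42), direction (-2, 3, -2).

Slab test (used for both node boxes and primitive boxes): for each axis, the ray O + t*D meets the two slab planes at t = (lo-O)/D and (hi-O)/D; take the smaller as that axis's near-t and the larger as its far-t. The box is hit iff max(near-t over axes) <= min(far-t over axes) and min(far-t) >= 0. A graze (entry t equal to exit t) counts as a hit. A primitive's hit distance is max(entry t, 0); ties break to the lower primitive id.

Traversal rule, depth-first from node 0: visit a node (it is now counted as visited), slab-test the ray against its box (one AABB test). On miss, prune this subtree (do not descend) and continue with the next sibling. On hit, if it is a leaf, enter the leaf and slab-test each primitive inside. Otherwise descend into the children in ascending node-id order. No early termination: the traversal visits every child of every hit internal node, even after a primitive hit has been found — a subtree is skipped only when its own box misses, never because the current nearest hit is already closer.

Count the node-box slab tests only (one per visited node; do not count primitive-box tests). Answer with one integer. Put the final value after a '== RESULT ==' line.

Traverse from the root:
N0 x:[11,63/2] y:[26,39] z:[21/2,29] -> hit [26,29], descend [16, 18]
  N16 x:[51/2,63/2] y:[79/3,116/3] z:[21/2,29] -> hit [79/3,29], descend [5, 9]
    N5 x:[28,31] y:[79/3,30] z:[25/2,29] -> hit [28,29], descend [6, 14]
      N6 x:[57/2,31] y:[82/3,29] z:[53/2,29] -> hit [57/2,29] leaf, test {P1@t=57/2}
      N14 x:[28,30] y:[79/3,30] z:[25/2,21] -> miss, prune
    N9 x:[51/2,63/2] y:[94/3,116/3] z:[21/2,14] -> miss, prune
  N18 x:[11,45/2] y:[26,39] z:[17,55/2] -> miss, prune

order=[0, 16, 5, 6, 14, 9, 18]  |boxes|=7  |leaves|=1  hit=P1

== RESULT ==
7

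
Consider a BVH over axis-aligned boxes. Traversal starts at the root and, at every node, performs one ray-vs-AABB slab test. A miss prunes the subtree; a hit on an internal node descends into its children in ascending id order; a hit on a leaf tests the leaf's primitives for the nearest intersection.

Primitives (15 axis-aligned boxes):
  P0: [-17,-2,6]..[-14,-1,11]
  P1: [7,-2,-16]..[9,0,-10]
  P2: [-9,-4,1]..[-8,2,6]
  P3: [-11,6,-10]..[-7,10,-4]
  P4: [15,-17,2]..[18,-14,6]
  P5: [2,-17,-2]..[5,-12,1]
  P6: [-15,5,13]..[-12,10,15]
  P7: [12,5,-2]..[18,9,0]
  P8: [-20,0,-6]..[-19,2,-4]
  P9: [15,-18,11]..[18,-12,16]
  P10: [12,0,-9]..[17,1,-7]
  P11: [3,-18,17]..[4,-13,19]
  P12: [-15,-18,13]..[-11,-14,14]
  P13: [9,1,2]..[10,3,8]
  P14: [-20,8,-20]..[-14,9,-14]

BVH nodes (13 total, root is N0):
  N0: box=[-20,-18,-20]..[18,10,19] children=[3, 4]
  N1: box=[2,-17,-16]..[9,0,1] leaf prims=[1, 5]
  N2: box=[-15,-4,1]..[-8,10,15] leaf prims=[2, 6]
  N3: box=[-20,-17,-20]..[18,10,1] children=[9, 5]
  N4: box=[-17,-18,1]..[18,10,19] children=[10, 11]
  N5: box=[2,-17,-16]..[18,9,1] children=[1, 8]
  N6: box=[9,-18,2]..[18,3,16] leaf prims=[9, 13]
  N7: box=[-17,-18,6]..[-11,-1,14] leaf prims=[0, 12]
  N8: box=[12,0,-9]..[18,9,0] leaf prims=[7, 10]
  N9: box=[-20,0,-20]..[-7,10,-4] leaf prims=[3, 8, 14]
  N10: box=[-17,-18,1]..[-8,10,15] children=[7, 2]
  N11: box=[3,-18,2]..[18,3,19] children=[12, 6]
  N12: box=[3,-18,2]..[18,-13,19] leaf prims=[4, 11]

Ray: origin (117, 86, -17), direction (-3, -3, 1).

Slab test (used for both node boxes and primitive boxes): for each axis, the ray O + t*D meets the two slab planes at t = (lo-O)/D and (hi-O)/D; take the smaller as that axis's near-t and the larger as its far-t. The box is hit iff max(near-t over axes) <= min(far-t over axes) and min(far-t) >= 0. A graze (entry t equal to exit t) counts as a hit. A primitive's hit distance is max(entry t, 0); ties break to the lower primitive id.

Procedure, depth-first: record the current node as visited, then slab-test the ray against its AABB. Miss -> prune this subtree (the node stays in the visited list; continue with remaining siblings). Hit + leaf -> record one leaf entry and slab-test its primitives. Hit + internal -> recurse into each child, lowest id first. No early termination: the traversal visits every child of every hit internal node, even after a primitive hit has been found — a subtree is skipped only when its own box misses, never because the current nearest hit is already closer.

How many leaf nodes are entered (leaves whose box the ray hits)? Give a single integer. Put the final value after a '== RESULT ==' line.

Trace the traversal:
N0 x:[33,137/3] y:[76/3,104/3] z:[-3,36] -> hit [33,104/3], descend [3, 4]
  N3 x:[33,137/3] y:[76/3,103/3] z:[-3,18] -> miss, prune
  N4 x:[33,134/3] y:[76/3,104/3] z:[18,36] -> hit [33,104/3], descend [10, 11]
    N10 x:[125/3,134/3] y:[76/3,104/3] z:[18,32] -> miss, prune
    N11 x:[33,38] y:[83/3,104/3] z:[19,36] -> hit [33,104/3], descend [6, 12]
      N6 x:[33,36] y:[83/3,104/3] z:[19,33] -> hit [33,33] leaf, test {P9@t=33, P13(miss)}
      N12 x:[33,38] y:[33,104/3] z:[19,36] -> hit [33,104/3] leaf, test {P4(miss), P11(miss)}

Summary -> nodes [0, 3, 4, 10, 11, 6, 12]; box-tests=7; leaf-entries=2; first=P9

== RESULT ==
2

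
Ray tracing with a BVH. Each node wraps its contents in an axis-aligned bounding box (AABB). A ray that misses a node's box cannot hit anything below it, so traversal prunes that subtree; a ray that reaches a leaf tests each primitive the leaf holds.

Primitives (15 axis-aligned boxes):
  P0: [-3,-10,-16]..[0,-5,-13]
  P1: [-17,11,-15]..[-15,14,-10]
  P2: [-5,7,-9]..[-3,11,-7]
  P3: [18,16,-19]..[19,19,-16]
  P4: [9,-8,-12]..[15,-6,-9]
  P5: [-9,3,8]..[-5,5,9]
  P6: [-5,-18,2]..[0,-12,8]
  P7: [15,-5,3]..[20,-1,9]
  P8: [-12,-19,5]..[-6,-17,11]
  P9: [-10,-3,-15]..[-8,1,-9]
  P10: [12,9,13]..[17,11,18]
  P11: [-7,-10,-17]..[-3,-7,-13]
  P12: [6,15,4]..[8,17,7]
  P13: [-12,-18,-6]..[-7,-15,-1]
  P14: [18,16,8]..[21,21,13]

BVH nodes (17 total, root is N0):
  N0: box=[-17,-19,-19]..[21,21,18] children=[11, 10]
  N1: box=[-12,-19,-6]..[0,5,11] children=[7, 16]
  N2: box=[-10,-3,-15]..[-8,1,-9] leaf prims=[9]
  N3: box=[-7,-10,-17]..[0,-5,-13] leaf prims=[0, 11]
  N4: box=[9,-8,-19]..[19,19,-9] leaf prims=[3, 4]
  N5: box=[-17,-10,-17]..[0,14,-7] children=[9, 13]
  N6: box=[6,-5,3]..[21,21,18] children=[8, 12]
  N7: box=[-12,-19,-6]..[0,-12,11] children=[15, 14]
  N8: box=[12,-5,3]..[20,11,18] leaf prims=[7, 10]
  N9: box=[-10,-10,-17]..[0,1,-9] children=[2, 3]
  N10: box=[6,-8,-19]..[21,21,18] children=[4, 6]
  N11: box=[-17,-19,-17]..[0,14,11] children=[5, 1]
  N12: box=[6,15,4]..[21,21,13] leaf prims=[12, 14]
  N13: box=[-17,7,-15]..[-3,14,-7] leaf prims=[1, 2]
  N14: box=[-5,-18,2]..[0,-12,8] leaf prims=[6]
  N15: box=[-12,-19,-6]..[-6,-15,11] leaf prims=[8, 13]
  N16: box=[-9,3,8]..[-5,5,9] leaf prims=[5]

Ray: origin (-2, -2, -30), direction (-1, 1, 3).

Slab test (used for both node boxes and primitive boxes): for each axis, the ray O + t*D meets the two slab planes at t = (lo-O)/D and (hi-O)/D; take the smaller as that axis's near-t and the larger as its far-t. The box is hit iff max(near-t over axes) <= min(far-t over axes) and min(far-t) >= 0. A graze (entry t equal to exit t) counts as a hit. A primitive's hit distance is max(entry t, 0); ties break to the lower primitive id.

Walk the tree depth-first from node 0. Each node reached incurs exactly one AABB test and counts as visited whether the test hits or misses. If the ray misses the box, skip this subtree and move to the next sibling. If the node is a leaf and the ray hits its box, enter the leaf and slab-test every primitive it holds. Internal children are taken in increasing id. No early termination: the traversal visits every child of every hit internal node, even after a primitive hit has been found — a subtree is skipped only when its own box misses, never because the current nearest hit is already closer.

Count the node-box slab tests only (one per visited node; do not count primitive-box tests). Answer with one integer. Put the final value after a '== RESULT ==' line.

Trace the traversal:
N0 x:[-23,15] y:[-17,23] z:[11/3,16] -> hit [11/3,15], descend [10, 11]
  N10 x:[-23,-8] y:[-6,23] z:[11/3,16] -> miss, prune
  N11 x:[-2,15] y:[-17,16] z:[13/3,41/3] -> hit [13/3,41/3], descend [1, 5]
    N1 x:[-2,10] y:[-17,7] z:[8,41/3] -> miss, prune
    N5 x:[-2,15] y:[-8,16] z:[13/3,23/3] -> hit [13/3,23/3], descend [9, 13]
      N9 x:[-2,8] y:[-8,3] z:[13/3,7] -> miss, prune
      N13 x:[1,15] y:[9,16] z:[5,23/3] -> miss, prune

Summary -> nodes [0, 10, 11, 1, 5, 9, 13]; box-tests=7; leaf-entries=0; first=miss

== RESULT ==
7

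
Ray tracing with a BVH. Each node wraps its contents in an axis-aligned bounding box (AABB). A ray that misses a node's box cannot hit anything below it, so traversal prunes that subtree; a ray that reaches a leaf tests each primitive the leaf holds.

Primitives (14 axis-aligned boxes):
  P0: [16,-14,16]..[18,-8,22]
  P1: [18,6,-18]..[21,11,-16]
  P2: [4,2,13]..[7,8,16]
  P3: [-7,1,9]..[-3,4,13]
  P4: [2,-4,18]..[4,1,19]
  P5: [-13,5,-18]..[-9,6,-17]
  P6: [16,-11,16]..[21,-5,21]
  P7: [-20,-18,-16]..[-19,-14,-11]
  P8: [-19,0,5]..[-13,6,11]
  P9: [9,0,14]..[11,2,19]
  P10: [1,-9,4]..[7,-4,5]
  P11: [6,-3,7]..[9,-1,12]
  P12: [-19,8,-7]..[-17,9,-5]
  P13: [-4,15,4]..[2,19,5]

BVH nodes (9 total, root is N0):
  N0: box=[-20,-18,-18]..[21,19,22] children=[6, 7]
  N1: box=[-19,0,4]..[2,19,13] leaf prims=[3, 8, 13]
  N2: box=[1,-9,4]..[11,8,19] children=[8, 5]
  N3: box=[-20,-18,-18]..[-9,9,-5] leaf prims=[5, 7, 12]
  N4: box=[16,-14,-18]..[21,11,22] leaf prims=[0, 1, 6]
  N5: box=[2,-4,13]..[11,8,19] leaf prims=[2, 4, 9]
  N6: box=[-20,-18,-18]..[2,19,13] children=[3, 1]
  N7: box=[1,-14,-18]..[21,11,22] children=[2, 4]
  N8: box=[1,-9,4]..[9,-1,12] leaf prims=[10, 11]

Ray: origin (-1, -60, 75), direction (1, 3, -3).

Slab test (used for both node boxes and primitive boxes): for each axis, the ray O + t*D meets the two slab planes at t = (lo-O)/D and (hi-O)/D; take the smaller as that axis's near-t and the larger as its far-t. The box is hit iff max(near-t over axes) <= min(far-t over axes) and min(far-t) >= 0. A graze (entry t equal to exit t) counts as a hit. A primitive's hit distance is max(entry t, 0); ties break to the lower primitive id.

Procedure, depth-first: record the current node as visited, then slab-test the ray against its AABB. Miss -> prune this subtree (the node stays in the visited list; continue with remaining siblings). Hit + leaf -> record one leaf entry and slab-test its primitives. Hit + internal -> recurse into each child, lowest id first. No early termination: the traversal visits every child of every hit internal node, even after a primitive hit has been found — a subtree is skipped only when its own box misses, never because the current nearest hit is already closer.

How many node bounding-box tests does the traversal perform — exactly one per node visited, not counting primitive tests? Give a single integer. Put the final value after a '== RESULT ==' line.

Walk:
N0 x:[-19,22] y:[14,79/3] z:[53/3,31] -> hit [53/3,22], descend [6, 7]
  N6 x:[-19,3] y:[14,79/3] z:[62/3,31] -> miss, prune
  N7 x:[2,22] y:[46/3,71/3] z:[53/3,31] -> hit [53/3,22], descend [2, 4]
    N2 x:[2,12] y:[17,68/3] z:[56/3,71/3] -> miss, prune
    N4 x:[17,22] y:[46/3,71/3] z:[53/3,31] -> hit [53/3,22] leaf, test {P0(miss), P1(miss), P6@t=18}

order=[0, 6, 7, 2, 4]  |boxes|=5  |leaves|=1  hit=P6

== RESULT ==
5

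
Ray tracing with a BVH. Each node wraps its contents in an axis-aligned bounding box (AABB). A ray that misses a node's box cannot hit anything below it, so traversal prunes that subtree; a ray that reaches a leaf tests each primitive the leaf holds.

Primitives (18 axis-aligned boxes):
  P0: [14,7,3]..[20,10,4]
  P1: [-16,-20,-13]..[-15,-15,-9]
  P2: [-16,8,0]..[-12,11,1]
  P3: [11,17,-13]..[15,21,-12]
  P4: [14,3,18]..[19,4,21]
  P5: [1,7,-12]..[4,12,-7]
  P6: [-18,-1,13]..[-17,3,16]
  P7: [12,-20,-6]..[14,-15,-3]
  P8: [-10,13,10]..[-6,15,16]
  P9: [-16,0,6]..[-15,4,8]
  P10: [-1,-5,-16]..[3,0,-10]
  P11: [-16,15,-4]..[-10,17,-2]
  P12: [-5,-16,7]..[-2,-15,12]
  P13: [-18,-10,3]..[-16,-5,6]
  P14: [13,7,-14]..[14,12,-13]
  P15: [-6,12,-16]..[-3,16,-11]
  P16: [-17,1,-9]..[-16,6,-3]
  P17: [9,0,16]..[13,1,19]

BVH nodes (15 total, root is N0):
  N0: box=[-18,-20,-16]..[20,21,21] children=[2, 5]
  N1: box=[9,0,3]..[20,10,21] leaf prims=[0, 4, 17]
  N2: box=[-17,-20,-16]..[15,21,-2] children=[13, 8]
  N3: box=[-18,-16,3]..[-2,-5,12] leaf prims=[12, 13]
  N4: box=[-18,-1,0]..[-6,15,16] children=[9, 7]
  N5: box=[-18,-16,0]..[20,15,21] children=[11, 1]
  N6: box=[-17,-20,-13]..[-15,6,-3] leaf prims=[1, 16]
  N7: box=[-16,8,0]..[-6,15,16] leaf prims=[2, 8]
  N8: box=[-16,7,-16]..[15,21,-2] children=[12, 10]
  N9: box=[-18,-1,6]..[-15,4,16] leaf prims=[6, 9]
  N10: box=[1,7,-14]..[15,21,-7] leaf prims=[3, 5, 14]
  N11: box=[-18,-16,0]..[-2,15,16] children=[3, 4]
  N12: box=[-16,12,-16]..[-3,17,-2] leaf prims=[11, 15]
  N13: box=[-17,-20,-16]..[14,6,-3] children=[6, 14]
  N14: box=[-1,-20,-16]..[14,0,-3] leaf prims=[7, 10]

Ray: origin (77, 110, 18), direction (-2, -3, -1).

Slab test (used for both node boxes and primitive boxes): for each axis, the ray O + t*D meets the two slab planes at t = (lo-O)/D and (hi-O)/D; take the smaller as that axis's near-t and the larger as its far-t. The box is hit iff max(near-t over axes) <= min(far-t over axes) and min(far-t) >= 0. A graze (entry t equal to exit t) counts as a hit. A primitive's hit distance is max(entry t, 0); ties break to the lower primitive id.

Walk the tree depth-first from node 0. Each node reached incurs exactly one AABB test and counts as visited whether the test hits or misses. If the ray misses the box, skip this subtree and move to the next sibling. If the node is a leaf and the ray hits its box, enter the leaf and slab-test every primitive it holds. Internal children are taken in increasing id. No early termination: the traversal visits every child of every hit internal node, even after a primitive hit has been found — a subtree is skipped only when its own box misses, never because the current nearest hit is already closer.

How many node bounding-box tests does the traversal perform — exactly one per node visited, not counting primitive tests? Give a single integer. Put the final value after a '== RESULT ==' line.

Traverse from the root:
N0 x:[57/2,95/2] y:[89/3,130/3] z:[-3,34] -> hit [89/3,34], descend [2, 5]
  N2 x:[31,47] y:[89/3,130/3] z:[20,34] -> hit [31,34], descend [8, 13]
    N8 x:[31,93/2] y:[89/3,103/3] z:[20,34] -> hit [31,34], descend [10, 12]
      N10 x:[31,38] y:[89/3,103/3] z:[25,32] -> hit [31,32] leaf, test {P3@t=31, P5(miss), P14(miss)}
      N12 x:[40,93/2] y:[31,98/3] z:[20,34] -> miss, prune
    N13 x:[63/2,47] y:[104/3,130/3] z:[21,34] -> miss, prune
  N5 x:[57/2,95/2] y:[95/3,42] z:[-3,18] -> miss, prune

order=[0, 2, 8, 10, 12, 13, 5]  |boxes|=7  |leaves|=1  hit=P3

== RESULT ==
7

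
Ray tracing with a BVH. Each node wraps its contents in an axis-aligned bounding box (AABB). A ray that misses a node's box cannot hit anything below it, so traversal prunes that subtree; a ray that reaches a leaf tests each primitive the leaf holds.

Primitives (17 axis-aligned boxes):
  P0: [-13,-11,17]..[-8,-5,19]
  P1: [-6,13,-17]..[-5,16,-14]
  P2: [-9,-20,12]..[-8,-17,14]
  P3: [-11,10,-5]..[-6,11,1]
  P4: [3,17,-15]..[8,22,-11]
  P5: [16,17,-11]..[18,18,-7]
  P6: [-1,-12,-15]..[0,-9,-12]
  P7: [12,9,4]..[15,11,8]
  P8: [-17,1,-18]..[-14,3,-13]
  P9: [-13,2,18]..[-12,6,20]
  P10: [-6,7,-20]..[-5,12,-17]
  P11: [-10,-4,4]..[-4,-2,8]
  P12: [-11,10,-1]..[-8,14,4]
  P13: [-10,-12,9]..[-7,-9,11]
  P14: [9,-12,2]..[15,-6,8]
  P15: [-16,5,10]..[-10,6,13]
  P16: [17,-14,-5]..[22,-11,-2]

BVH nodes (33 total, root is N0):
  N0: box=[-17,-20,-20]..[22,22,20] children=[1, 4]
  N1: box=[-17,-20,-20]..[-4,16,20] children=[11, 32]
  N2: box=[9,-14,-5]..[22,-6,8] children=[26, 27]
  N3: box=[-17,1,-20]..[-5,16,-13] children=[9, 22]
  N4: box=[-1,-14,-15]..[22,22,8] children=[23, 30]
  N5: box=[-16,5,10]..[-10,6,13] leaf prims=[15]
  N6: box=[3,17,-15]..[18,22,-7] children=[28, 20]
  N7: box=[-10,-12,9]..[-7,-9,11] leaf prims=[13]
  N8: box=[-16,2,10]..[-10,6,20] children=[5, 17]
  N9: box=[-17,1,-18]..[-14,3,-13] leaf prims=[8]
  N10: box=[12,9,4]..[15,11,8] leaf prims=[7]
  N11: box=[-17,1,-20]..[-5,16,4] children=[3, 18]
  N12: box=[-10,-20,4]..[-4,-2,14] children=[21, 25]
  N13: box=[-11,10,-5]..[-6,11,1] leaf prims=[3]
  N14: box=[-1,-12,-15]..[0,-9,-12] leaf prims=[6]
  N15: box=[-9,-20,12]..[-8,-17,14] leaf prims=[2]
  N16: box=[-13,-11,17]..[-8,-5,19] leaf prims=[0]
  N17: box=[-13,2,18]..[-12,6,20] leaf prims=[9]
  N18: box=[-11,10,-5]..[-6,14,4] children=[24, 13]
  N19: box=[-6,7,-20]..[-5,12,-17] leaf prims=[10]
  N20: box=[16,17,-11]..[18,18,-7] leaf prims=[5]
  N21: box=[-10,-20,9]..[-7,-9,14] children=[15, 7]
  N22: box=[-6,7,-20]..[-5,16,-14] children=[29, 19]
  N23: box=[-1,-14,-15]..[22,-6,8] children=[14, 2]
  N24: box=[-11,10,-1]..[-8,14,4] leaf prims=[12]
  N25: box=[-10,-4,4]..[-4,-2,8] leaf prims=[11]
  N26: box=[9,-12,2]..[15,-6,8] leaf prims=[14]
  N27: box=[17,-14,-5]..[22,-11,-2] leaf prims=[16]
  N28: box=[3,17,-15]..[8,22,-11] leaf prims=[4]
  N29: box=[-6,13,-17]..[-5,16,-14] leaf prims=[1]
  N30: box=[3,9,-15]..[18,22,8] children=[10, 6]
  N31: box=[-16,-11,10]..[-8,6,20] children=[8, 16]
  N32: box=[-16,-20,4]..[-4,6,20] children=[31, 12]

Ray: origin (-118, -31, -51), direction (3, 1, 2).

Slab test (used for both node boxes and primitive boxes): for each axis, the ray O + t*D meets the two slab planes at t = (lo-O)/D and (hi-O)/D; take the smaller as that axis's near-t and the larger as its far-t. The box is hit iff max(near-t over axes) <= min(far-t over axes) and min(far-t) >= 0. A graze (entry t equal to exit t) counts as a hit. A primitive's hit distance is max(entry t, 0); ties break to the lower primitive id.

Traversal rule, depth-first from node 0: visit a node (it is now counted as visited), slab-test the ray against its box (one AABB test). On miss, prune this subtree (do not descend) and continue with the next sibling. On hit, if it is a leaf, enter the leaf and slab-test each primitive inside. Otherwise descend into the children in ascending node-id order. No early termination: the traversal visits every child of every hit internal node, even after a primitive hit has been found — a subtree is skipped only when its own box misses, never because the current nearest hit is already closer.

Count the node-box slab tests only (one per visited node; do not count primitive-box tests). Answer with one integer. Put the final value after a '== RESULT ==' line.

Trace the traversal:
N0 x:[101/3,140/3] y:[11,53] z:[31/2,71/2] -> hit [101/3,71/2], descend [1, 4]
  N1 x:[101/3,38] y:[11,47] z:[31/2,71/2] -> hit [101/3,71/2], descend [11, 32]
    N11 x:[101/3,113/3] y:[32,47] z:[31/2,55/2] -> miss, prune
    N32 x:[34,38] y:[11,37] z:[55/2,71/2] -> hit [34,71/2], descend [12, 31]
      N12 x:[36,38] y:[11,29] z:[55/2,65/2] -> miss, prune
      N31 x:[34,110/3] y:[20,37] z:[61/2,71/2] -> hit [34,71/2], descend [8, 16]
        N8 x:[34,36] y:[33,37] z:[61/2,71/2] -> hit [34,71/2], descend [5, 17]
          N5 x:[34,36] y:[36,37] z:[61/2,32] -> miss, prune
          N17 x:[35,106/3] y:[33,37] z:[69/2,71/2] -> hit [35,106/3] leaf, test {P9@t=35}
        N16 x:[35,110/3] y:[20,26] z:[34,35] -> miss, prune
  N4 x:[39,140/3] y:[17,53] z:[18,59/2] -> miss, prune

Visited [0, 1, 11, 32, 12, 31, 8, 5, 17, 16, 4]. Tests: 11 box, 1 leaf. Nearest: P9.

== RESULT ==
11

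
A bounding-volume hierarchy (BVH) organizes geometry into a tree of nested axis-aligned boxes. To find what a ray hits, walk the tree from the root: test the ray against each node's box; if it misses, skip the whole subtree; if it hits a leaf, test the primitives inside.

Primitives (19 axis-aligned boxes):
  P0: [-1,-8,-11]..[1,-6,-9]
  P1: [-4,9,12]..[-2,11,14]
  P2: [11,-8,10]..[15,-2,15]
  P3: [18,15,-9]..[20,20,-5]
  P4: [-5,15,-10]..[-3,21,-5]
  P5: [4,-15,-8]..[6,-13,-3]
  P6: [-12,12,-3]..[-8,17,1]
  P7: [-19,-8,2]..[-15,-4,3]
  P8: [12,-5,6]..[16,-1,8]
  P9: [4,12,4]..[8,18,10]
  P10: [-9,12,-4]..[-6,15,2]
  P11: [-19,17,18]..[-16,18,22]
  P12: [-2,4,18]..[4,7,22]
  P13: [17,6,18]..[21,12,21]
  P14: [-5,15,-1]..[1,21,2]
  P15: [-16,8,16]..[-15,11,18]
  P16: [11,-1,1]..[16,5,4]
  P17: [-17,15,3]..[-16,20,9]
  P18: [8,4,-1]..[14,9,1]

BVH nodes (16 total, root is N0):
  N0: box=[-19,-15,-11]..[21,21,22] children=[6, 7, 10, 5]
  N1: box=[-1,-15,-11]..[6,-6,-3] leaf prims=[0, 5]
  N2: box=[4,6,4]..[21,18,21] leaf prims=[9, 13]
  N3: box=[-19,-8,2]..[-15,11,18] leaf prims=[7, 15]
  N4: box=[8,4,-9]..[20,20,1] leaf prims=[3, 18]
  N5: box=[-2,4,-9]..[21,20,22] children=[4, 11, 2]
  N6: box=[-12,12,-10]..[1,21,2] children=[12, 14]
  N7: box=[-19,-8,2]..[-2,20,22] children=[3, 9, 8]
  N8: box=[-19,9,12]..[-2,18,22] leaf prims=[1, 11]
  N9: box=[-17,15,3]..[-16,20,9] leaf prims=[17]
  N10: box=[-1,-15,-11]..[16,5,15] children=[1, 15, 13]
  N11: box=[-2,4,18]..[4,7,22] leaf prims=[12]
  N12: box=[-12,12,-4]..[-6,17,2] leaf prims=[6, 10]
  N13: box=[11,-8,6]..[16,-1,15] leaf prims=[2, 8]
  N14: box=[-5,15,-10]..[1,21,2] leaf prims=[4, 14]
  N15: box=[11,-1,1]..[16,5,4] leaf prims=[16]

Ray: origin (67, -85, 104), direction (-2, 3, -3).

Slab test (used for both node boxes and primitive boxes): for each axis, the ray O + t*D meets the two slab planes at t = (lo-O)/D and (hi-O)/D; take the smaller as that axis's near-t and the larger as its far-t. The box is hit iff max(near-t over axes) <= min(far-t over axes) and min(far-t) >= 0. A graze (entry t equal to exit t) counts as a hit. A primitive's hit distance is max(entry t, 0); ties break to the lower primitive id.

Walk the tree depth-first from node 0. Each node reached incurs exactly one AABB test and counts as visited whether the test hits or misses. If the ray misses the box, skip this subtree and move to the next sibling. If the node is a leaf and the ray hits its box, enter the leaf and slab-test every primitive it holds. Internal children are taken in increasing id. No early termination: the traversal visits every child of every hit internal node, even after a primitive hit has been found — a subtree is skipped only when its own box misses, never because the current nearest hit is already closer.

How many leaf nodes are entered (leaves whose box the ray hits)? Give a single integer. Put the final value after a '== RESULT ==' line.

Trace the traversal:
N0 x:[23,43] y:[70/3,106/3] z:[82/3,115/3] -> hit [82/3,106/3], descend [5, 6, 7, 10]
  N5 x:[23,69/2] y:[89/3,35] z:[82/3,113/3] -> hit [89/3,69/2], descend [2, 4, 11]
    N2 x:[23,63/2] y:[91/3,103/3] z:[83/3,100/3] -> hit [91/3,63/2] leaf, test {P9(miss), P13(miss)}
    N4 x:[47/2,59/2] y:[89/3,35] z:[103/3,113/3] -> miss, prune
    N11 x:[63/2,69/2] y:[89/3,92/3] z:[82/3,86/3] -> miss, prune
  N6 x:[33,79/2] y:[97/3,106/3] z:[34,38] -> hit [34,106/3], descend [12, 14]
    N12 x:[73/2,79/2] y:[97/3,34] z:[34,36] -> miss, prune
    N14 x:[33,36] y:[100/3,106/3] z:[34,38] -> hit [34,106/3] leaf, test {P4(miss), P14@t=34}
  N7 x:[69/2,43] y:[77/3,35] z:[82/3,34] -> miss, prune
  N10 x:[51/2,34] y:[70/3,30] z:[89/3,115/3] -> hit [89/3,30], descend [1, 13, 15]
    N1 x:[61/2,34] y:[70/3,79/3] z:[107/3,115/3] -> miss, prune
    N13 x:[51/2,28] y:[77/3,28] z:[89/3,98/3] -> miss, prune
    N15 x:[51/2,28] y:[28,30] z:[100/3,103/3] -> miss, prune

13 AABB tests over nodes [0, 5, 2, 4, 11, 6, 12, 14, 7, 10, 1, 13, 15]; 2 leaves entered; closest P14.

== RESULT ==
2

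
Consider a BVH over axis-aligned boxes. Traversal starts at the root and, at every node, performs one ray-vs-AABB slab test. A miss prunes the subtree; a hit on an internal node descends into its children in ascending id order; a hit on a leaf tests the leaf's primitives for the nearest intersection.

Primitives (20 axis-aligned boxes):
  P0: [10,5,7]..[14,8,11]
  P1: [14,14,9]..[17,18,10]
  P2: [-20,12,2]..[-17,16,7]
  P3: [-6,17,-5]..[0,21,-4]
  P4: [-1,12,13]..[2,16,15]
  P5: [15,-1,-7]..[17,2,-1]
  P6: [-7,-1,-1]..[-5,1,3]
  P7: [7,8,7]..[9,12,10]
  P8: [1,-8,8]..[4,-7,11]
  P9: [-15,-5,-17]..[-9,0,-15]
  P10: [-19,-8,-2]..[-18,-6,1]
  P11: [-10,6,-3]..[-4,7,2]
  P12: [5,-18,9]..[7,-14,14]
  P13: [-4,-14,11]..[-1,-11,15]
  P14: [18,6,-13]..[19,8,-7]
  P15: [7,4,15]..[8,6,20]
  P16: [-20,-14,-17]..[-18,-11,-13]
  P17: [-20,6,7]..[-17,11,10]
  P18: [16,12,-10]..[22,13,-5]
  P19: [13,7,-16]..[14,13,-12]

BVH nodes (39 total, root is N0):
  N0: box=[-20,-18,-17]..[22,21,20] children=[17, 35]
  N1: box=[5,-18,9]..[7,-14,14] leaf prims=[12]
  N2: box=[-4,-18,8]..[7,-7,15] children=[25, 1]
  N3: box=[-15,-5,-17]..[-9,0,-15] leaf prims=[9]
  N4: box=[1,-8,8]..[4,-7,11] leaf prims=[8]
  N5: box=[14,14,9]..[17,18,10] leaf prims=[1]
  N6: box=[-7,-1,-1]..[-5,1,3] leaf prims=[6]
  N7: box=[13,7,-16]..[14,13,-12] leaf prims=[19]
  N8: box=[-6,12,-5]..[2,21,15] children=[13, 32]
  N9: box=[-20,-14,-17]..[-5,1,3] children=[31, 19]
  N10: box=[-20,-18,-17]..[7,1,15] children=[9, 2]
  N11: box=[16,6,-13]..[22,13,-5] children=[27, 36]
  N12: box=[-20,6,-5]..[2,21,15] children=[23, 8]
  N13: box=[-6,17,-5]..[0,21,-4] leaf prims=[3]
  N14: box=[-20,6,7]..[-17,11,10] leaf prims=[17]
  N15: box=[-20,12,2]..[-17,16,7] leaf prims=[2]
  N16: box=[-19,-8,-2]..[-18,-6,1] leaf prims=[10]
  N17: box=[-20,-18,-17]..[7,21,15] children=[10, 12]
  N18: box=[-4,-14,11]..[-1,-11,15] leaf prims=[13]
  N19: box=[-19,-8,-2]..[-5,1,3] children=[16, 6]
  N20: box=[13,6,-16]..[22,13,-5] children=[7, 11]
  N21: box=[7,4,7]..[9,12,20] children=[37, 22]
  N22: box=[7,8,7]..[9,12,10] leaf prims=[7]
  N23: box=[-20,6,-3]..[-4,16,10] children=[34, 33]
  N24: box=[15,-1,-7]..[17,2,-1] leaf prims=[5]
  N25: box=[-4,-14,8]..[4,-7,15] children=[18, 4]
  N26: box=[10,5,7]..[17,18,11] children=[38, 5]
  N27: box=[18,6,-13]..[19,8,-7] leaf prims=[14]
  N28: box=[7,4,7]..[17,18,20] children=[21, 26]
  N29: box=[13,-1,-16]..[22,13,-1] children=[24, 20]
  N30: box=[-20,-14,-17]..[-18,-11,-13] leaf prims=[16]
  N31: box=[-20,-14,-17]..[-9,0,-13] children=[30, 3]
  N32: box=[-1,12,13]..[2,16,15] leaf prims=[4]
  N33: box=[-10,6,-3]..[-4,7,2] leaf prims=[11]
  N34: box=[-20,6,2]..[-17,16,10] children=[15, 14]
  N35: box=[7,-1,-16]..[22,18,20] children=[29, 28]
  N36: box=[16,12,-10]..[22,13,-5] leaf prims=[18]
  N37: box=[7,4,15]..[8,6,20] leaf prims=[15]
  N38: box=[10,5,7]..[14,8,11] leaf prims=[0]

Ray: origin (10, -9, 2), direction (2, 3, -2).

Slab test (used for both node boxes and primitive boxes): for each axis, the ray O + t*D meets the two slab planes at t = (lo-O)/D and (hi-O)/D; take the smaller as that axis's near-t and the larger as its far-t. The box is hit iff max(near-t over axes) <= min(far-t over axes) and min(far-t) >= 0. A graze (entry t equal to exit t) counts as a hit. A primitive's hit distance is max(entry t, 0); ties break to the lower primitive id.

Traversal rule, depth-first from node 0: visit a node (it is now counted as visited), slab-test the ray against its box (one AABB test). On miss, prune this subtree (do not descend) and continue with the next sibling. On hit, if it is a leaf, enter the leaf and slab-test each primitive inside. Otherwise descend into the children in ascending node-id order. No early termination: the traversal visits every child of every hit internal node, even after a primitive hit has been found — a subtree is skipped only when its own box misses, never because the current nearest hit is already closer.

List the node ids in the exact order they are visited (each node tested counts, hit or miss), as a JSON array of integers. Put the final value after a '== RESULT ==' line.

Traverse from the root:
N0 x:[-15,6] y:[-3,10] z:[-9,19/2] -> hit [-3,6], descend [17, 35]
  N17 x:[-15,-3/2] y:[-3,10] z:[-13/2,19/2] -> miss, prune
  N35 x:[-3/2,6] y:[8/3,9] z:[-9,9] -> hit [8/3,6], descend [28, 29]
    N28 x:[-3/2,7/2] y:[13/3,9] z:[-9,-5/2] -> miss, prune
    N29 x:[3/2,6] y:[8/3,22/3] z:[3/2,9] -> hit [8/3,6], descend [20, 24]
      N20 x:[3/2,6] y:[5,22/3] z:[7/2,9] -> hit [5,6], descend [7, 11]
        N7 x:[3/2,2] y:[16/3,22/3] z:[7,9] -> miss, prune
        N11 x:[3,6] y:[5,22/3] z:[7/2,15/2] -> hit [5,6], descend [27, 36]
          N27 x:[4,9/2] y:[5,17/3] z:[9/2,15/2] -> miss, prune
          N36 x:[3,6] y:[7,22/3] z:[7/2,6] -> miss, prune
      N24 x:[5/2,7/2] y:[8/3,11/3] z:[3/2,9/2] -> hit [8/3,7/2] leaf, test {P5@t=8/3}

Visited [0, 17, 35, 28, 29, 20, 7, 11, 27, 36, 24]. Tests: 11 box, 1 leaf. Nearest: P5.

== RESULT ==
[0, 17, 35, 28, 29, 20, 7, 11, 27, 36, 24]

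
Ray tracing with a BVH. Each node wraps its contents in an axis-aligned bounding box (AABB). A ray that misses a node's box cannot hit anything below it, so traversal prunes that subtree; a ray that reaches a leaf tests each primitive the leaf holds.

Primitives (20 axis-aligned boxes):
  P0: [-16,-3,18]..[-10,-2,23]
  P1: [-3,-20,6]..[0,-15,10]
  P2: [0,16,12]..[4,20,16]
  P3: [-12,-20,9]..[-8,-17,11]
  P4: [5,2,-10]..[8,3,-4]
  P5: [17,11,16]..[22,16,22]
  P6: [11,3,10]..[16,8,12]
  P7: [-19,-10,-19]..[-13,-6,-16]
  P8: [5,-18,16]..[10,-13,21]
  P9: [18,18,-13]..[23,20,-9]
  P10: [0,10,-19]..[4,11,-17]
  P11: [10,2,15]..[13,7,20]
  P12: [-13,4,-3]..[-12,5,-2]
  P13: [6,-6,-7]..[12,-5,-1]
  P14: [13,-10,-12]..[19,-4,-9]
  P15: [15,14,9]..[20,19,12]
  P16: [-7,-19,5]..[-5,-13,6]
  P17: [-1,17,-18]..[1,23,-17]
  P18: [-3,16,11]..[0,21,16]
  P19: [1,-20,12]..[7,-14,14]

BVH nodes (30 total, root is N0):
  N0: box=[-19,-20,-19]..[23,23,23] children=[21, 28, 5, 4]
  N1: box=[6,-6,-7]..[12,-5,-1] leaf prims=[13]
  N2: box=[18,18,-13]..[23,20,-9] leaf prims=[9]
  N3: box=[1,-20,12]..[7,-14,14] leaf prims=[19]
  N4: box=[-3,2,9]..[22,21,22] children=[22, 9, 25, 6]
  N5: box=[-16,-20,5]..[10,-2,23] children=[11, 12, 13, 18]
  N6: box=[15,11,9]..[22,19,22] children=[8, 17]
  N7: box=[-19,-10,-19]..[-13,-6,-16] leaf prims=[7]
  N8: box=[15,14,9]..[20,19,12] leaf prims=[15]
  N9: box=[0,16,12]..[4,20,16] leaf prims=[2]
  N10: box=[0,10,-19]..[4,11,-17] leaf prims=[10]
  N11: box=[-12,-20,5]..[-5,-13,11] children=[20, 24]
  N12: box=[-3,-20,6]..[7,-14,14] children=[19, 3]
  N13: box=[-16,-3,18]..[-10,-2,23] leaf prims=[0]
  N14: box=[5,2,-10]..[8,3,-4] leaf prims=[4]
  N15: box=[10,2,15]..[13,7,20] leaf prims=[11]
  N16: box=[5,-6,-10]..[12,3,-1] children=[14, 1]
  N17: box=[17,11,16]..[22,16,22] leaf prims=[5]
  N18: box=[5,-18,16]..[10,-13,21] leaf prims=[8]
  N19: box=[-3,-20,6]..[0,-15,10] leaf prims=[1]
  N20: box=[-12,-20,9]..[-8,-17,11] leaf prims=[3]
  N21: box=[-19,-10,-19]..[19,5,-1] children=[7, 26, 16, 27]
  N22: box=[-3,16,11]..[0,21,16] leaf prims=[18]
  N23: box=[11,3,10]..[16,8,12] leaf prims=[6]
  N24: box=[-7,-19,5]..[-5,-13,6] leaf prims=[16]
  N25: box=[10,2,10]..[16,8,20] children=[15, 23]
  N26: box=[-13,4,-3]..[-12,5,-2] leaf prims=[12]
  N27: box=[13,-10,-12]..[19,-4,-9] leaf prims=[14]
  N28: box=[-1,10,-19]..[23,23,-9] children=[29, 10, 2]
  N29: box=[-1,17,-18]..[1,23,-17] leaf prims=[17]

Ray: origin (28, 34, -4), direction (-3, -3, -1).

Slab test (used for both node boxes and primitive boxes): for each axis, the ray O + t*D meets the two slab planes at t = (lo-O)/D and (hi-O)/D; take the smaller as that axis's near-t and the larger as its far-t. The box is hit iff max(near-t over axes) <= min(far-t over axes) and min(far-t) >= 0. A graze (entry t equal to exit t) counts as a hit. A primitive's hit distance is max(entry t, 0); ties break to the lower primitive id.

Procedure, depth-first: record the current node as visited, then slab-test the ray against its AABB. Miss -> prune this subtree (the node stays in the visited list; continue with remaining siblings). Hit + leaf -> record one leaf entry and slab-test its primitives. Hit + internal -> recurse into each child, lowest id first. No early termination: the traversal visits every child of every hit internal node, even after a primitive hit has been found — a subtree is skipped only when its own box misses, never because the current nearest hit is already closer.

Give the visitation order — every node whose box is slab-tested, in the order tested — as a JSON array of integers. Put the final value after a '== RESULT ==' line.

Traverse from the root:
N0 x:[5/3,47/3] y:[11/3,18] z:[-27,15] -> hit [11/3,15], descend [4, 5, 21, 28]
  N4 x:[2,31/3] y:[13/3,32/3] z:[-26,-13] -> miss, prune
  N5 x:[6,44/3] y:[12,18] z:[-27,-9] -> miss, prune
  N21 x:[3,47/3] y:[29/3,44/3] z:[-3,15] -> hit [29/3,44/3], descend [7, 16, 26, 27]
    N7 x:[41/3,47/3] y:[40/3,44/3] z:[12,15] -> hit [41/3,44/3] leaf, test {P7@t=41/3}
    N16 x:[16/3,23/3] y:[31/3,40/3] z:[-3,6] -> miss, prune
    N26 x:[40/3,41/3] y:[29/3,10] z:[-2,-1] -> miss, prune
    N27 x:[3,5] y:[38/3,44/3] z:[5,8] -> miss, prune
  N28 x:[5/3,29/3] y:[11/3,8] z:[5,15] -> hit [5,8], descend [2, 10, 29]
    N2 x:[5/3,10/3] y:[14/3,16/3] z:[5,9] -> miss, prune
    N10 x:[8,28/3] y:[23/3,8] z:[13,15] -> miss, prune
    N29 x:[9,29/3] y:[11/3,17/3] z:[13,14] -> miss, prune

Summary -> nodes [0, 4, 5, 21, 7, 16, 26, 27, 28, 2, 10, 29]; box-tests=12; leaf-entries=1; first=P7

== RESULT ==
[0, 4, 5, 21, 7, 16, 26, 27, 28, 2, 10, 29]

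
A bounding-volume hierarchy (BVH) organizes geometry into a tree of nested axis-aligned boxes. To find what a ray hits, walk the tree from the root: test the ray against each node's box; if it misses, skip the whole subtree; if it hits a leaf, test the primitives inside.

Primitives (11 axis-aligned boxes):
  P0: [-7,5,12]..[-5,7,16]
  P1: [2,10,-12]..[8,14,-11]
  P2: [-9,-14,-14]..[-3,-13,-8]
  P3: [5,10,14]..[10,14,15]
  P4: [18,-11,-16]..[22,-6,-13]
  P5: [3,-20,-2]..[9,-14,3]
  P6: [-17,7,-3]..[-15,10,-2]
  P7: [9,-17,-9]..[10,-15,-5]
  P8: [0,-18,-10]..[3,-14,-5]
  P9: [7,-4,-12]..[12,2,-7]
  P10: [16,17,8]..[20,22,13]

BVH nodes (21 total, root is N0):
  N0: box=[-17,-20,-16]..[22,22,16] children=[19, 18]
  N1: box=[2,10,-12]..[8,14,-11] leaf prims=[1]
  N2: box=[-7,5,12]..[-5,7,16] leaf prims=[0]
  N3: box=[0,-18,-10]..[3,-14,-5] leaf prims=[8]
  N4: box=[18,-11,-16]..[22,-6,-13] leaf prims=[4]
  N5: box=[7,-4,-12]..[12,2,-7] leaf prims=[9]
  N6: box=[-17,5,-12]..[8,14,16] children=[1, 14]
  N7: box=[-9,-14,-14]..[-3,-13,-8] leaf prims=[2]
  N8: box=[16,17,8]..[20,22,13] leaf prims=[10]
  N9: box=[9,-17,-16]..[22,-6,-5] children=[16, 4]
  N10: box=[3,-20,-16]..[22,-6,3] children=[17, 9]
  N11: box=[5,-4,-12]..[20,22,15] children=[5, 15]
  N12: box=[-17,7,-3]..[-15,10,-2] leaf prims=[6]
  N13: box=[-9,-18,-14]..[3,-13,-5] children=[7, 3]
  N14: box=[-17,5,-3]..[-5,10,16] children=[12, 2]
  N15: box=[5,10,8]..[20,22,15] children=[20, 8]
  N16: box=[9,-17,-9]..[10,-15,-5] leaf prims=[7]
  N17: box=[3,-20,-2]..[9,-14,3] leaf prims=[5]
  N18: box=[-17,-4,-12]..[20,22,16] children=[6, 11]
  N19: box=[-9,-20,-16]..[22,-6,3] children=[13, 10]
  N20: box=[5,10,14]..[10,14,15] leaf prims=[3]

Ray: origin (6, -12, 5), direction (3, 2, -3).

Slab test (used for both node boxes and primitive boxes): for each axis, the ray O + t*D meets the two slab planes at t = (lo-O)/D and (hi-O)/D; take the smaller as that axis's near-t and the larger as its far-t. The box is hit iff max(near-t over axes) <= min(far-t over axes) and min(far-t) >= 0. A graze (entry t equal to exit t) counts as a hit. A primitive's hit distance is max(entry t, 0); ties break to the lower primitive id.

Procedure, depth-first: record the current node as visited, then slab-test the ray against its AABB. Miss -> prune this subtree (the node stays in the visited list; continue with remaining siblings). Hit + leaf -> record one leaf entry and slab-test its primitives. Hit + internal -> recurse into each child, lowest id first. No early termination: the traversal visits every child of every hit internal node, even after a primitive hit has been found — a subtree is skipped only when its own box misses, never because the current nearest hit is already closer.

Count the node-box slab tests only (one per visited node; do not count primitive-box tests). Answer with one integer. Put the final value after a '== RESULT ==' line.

Walk:
N0 x:[-23/3,16/3] y:[-4,17] z:[-11/3,7] -> hit [-11/3,16/3], descend [18, 19]
  N18 x:[-23/3,14/3] y:[4,17] z:[-11/3,17/3] -> hit [4,14/3], descend [6, 11]
    N6 x:[-23/3,2/3] y:[17/2,13] z:[-11/3,17/3] -> miss, prune
    N11 x:[-1/3,14/3] y:[4,17] z:[-10/3,17/3] -> hit [4,14/3], descend [5, 15]
      N5 x:[1/3,2] y:[4,7] z:[4,17/3] -> miss, prune
      N15 x:[-1/3,14/3] y:[11,17] z:[-10/3,-1] -> miss, prune
  N19 x:[-5,16/3] y:[-4,3] z:[2/3,7] -> hit [2/3,3], descend [10, 13]
    N10 x:[-1,16/3] y:[-4,3] z:[2/3,7] -> hit [2/3,3], descend [9, 17]
      N9 x:[1,16/3] y:[-5/2,3] z:[10/3,7] -> miss, prune
      N17 x:[-1,1] y:[-4,-1] z:[2/3,7/3] -> miss, prune
    N13 x:[-5,-1] y:[-3,-1/2] z:[10/3,19/3] -> miss, prune

order=[0, 18, 6, 11, 5, 15, 19, 10, 9, 17, 13]  |boxes|=11  |leaves|=0  hit=miss

== RESULT ==
11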